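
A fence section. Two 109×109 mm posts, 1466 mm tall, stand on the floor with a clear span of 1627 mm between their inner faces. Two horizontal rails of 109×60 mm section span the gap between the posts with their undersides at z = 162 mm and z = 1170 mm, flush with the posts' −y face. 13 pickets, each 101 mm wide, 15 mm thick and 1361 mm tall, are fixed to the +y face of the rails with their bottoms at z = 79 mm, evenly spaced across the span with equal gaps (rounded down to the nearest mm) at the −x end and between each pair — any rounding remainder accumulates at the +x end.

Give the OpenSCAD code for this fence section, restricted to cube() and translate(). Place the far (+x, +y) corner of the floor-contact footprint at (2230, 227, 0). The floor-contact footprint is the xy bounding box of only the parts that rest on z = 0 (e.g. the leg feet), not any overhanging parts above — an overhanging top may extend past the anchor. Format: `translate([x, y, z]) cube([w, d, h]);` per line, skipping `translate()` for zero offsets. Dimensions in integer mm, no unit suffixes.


translate([385, 118, 0]) cube([109, 109, 1466]);
translate([2121, 118, 0]) cube([109, 109, 1466]);
translate([494, 118, 162]) cube([1627, 109, 60]);
translate([494, 118, 1170]) cube([1627, 109, 60]);
translate([516, 227, 79]) cube([101, 15, 1361]);
translate([639, 227, 79]) cube([101, 15, 1361]);
translate([762, 227, 79]) cube([101, 15, 1361]);
translate([885, 227, 79]) cube([101, 15, 1361]);
translate([1008, 227, 79]) cube([101, 15, 1361]);
translate([1131, 227, 79]) cube([101, 15, 1361]);
translate([1254, 227, 79]) cube([101, 15, 1361]);
translate([1377, 227, 79]) cube([101, 15, 1361]);
translate([1500, 227, 79]) cube([101, 15, 1361]);
translate([1623, 227, 79]) cube([101, 15, 1361]);
translate([1746, 227, 79]) cube([101, 15, 1361]);
translate([1869, 227, 79]) cube([101, 15, 1361]);
translate([1992, 227, 79]) cube([101, 15, 1361]);


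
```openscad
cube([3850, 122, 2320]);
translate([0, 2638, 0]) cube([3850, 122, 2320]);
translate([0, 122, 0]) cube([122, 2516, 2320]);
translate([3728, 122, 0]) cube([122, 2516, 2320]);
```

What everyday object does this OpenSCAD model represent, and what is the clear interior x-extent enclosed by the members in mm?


A house (or room) frame. The interior width is 3606 mm.

Four 2320 mm walls enclosing a rectangle with no floor or roof — a room or house frame. Outside width is 3850 mm and wall thickness is 122 mm, so the interior width is 3850 − 2 × 122 = 3606 mm.


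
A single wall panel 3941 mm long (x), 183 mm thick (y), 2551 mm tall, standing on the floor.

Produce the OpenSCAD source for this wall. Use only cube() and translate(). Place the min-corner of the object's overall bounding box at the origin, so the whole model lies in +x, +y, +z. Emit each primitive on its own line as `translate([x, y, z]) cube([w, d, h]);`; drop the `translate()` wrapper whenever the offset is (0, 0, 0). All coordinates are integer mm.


cube([3941, 183, 2551]);


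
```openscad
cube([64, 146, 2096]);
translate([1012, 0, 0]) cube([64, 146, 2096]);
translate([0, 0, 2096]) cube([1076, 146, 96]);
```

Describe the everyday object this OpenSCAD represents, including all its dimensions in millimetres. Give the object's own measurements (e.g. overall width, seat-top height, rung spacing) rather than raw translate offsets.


A door frame. The clear opening is 948 mm wide and 2096 mm high. Two 64 mm wide jambs, 146 mm deep, stand either side of the opening from the floor to the top of the opening. A 96 mm thick head sits across the top of both jambs, spanning the full outside width of the frame.


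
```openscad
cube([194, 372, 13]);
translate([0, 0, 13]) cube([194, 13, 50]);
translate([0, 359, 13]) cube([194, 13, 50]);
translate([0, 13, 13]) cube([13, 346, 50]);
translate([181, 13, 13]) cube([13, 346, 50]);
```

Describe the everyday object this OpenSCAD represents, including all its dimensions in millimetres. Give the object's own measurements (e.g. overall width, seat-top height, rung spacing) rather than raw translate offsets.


An open-topped rectangular box: outside dimensions 194×372×63 mm, with a uniform wall and base thickness of 13 mm. The base is a full 194×372 slab on the floor; four walls sit on top of the base. The front and back walls (the −y and +y sides) span the full width; the two side walls fit between them.


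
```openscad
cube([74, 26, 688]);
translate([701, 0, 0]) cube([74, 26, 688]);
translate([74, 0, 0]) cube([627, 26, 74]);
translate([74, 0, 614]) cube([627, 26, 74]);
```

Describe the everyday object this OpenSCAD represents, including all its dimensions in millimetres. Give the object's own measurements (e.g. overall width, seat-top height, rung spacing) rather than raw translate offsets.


A rectangular picture frame lying in the x–z plane (depth along y). The opening is 627 mm wide (x) by 540 mm tall (z), surrounded by a border 74 mm wide on all four sides. The frame is 26 mm deep and is made of two full-height vertical stiles with two horizontal rails fitted between them.


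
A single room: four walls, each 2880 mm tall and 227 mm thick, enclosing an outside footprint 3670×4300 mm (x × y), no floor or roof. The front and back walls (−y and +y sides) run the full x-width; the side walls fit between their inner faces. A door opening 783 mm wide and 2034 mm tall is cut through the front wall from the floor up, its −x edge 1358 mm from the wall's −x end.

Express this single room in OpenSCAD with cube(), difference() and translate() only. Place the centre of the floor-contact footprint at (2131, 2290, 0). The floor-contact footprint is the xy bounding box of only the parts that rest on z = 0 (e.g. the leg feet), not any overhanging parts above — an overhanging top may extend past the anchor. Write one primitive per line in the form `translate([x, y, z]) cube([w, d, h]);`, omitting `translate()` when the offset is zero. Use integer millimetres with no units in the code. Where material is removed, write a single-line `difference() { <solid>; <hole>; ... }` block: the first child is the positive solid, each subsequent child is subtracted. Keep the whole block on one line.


difference() { translate([296, 140, 0]) cube([3670, 227, 2880]); translate([1654, 140, 0]) cube([783, 227, 2034]); }
translate([296, 4213, 0]) cube([3670, 227, 2880]);
translate([296, 367, 0]) cube([227, 3846, 2880]);
translate([3739, 367, 0]) cube([227, 3846, 2880]);


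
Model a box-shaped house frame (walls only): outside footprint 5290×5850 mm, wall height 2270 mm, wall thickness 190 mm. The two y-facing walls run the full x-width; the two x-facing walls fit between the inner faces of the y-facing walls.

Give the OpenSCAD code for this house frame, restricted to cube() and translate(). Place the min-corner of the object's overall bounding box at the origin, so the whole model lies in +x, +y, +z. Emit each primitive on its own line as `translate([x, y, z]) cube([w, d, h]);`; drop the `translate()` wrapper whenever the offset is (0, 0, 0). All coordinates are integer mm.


cube([5290, 190, 2270]);
translate([0, 5660, 0]) cube([5290, 190, 2270]);
translate([0, 190, 0]) cube([190, 5470, 2270]);
translate([5100, 190, 0]) cube([190, 5470, 2270]);


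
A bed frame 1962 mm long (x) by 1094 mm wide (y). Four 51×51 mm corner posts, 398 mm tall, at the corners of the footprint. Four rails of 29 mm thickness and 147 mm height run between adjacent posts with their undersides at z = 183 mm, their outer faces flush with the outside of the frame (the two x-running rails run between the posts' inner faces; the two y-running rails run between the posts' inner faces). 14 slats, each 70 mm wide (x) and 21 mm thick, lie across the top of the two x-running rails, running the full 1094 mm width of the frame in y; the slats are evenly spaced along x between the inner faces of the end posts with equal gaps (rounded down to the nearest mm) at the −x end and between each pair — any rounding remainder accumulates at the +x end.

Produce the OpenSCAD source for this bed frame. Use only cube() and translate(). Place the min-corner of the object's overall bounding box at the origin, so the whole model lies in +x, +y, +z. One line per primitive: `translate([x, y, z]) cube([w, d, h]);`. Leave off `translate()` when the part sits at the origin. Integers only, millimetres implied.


// slat z = rail_z + rail_h = 183 + 147 = 330
// slat gap = ⌊(1860 − 14·70) / 15⌋ = 58
cube([51, 51, 398]);
translate([0, 1043, 0]) cube([51, 51, 398]);
translate([1911, 0, 0]) cube([51, 51, 398]);
translate([1911, 1043, 0]) cube([51, 51, 398]);
translate([51, 0, 183]) cube([1860, 29, 147]);
translate([51, 1065, 183]) cube([1860, 29, 147]);
translate([0, 51, 183]) cube([29, 992, 147]);
translate([1933, 51, 183]) cube([29, 992, 147]);
translate([109, 0, 330]) cube([70, 1094, 21]);
translate([237, 0, 330]) cube([70, 1094, 21]);
translate([365, 0, 330]) cube([70, 1094, 21]);
translate([493, 0, 330]) cube([70, 1094, 21]);
translate([621, 0, 330]) cube([70, 1094, 21]);
translate([749, 0, 330]) cube([70, 1094, 21]);
translate([877, 0, 330]) cube([70, 1094, 21]);
translate([1005, 0, 330]) cube([70, 1094, 21]);
translate([1133, 0, 330]) cube([70, 1094, 21]);
translate([1261, 0, 330]) cube([70, 1094, 21]);
translate([1389, 0, 330]) cube([70, 1094, 21]);
translate([1517, 0, 330]) cube([70, 1094, 21]);
translate([1645, 0, 330]) cube([70, 1094, 21]);
translate([1773, 0, 330]) cube([70, 1094, 21]);


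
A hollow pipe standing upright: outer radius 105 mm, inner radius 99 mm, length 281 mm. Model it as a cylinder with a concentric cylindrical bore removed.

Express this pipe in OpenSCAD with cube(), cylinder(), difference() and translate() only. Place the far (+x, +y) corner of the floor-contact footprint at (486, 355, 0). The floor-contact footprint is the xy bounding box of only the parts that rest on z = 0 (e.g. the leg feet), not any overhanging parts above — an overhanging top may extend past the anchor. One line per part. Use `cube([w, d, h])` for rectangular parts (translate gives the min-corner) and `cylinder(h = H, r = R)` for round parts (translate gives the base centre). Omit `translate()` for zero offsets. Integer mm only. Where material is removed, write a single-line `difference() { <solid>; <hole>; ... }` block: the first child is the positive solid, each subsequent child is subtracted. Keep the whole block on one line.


difference() { translate([381, 250, 0]) cylinder(h = 281, r = 105); translate([381, 250, 0]) cylinder(h = 281, r = 99); }


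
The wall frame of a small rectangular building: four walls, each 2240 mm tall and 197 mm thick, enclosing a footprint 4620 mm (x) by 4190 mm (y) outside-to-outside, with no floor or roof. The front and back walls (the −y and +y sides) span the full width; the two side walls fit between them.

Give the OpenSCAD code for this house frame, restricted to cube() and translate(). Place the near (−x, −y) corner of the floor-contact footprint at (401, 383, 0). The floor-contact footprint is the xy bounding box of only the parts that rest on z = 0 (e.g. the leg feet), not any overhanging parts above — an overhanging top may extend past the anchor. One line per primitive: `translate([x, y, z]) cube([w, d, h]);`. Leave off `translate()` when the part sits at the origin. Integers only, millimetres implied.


translate([401, 383, 0]) cube([4620, 197, 2240]);
translate([401, 4376, 0]) cube([4620, 197, 2240]);
translate([401, 580, 0]) cube([197, 3796, 2240]);
translate([4824, 580, 0]) cube([197, 3796, 2240]);


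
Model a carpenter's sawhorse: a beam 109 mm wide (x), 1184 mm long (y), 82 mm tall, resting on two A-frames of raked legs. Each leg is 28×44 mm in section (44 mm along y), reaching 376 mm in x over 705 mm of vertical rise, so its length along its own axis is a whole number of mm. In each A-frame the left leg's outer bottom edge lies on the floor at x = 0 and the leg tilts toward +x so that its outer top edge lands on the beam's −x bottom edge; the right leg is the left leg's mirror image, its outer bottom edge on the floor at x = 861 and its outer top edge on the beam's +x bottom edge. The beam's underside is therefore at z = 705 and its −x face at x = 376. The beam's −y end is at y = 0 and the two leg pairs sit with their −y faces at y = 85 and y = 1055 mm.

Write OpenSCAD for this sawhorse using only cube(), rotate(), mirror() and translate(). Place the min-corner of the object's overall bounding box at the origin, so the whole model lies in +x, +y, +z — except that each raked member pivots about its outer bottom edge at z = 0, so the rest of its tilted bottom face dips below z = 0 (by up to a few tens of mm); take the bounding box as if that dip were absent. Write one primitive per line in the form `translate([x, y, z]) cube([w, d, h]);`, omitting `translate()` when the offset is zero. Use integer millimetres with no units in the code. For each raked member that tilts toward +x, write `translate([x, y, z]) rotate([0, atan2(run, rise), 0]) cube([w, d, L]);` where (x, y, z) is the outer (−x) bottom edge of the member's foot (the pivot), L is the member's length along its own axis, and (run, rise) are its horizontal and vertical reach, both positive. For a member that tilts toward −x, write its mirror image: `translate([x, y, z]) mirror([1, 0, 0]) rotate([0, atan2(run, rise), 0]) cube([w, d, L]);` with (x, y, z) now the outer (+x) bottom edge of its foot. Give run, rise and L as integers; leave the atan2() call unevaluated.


translate([376, 0, 705]) cube([109, 1184, 82]);
translate([0, 85, 0]) rotate([0, atan2(376, 705), 0]) cube([28, 44, 799]);
translate([861, 85, 0]) mirror([1, 0, 0]) rotate([0, atan2(376, 705), 0]) cube([28, 44, 799]);
translate([0, 1055, 0]) rotate([0, atan2(376, 705), 0]) cube([28, 44, 799]);
translate([861, 1055, 0]) mirror([1, 0, 0]) rotate([0, atan2(376, 705), 0]) cube([28, 44, 799]);


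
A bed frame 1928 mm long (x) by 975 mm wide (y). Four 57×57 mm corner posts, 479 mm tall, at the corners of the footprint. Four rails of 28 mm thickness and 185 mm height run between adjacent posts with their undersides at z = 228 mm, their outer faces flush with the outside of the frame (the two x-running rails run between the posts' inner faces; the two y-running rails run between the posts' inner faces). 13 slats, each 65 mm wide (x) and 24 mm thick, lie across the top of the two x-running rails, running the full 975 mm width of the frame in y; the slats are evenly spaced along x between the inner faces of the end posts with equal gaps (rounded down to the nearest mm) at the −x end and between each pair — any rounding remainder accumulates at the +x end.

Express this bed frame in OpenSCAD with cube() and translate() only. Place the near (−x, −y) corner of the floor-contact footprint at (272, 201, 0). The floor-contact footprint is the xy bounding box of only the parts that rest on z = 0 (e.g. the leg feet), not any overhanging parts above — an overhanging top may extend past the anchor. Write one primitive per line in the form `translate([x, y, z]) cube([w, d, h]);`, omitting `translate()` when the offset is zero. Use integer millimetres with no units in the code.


translate([272, 201, 0]) cube([57, 57, 479]);
translate([272, 1119, 0]) cube([57, 57, 479]);
translate([2143, 201, 0]) cube([57, 57, 479]);
translate([2143, 1119, 0]) cube([57, 57, 479]);
translate([329, 201, 228]) cube([1814, 28, 185]);
translate([329, 1148, 228]) cube([1814, 28, 185]);
translate([272, 258, 228]) cube([28, 861, 185]);
translate([2172, 258, 228]) cube([28, 861, 185]);
translate([398, 201, 413]) cube([65, 975, 24]);
translate([532, 201, 413]) cube([65, 975, 24]);
translate([666, 201, 413]) cube([65, 975, 24]);
translate([800, 201, 413]) cube([65, 975, 24]);
translate([934, 201, 413]) cube([65, 975, 24]);
translate([1068, 201, 413]) cube([65, 975, 24]);
translate([1202, 201, 413]) cube([65, 975, 24]);
translate([1336, 201, 413]) cube([65, 975, 24]);
translate([1470, 201, 413]) cube([65, 975, 24]);
translate([1604, 201, 413]) cube([65, 975, 24]);
translate([1738, 201, 413]) cube([65, 975, 24]);
translate([1872, 201, 413]) cube([65, 975, 24]);
translate([2006, 201, 413]) cube([65, 975, 24]);


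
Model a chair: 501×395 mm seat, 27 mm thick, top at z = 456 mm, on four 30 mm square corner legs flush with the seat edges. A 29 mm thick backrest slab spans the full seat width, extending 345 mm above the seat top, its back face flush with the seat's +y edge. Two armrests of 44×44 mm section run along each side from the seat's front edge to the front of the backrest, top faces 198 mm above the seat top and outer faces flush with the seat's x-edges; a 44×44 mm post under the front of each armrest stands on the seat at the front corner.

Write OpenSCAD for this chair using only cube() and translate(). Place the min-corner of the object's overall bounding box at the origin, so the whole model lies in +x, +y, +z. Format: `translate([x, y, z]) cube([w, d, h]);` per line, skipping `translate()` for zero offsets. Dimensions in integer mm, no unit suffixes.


translate([0, 0, 429]) cube([501, 395, 27]);
cube([30, 30, 429]);
translate([471, 0, 0]) cube([30, 30, 429]);
translate([0, 365, 0]) cube([30, 30, 429]);
translate([471, 365, 0]) cube([30, 30, 429]);
translate([0, 366, 456]) cube([501, 29, 345]);
translate([0, 0, 610]) cube([44, 366, 44]);
translate([457, 0, 610]) cube([44, 366, 44]);
translate([0, 0, 456]) cube([44, 44, 154]);
translate([457, 0, 456]) cube([44, 44, 154]);


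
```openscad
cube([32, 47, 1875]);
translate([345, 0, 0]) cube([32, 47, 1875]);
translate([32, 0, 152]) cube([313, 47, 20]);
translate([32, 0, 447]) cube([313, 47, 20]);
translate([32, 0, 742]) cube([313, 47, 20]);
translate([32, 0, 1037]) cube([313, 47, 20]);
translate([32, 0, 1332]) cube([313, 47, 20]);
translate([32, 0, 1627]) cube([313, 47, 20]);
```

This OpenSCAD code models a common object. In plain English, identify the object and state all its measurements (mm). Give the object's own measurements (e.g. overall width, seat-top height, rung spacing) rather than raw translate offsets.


A straight ladder. Two 32×47 mm vertical rails, 1875 mm tall, stand 377 mm apart (outside-to-outside) with their front faces coplanar on the −y side. 6 rungs, each 47 mm deep and 20 mm tall, span between the inner faces of the rails, front faces flush with the rails. The lowest rung's underside is at z = 152 mm and rungs are spaced 295 mm apart (underside to underside).


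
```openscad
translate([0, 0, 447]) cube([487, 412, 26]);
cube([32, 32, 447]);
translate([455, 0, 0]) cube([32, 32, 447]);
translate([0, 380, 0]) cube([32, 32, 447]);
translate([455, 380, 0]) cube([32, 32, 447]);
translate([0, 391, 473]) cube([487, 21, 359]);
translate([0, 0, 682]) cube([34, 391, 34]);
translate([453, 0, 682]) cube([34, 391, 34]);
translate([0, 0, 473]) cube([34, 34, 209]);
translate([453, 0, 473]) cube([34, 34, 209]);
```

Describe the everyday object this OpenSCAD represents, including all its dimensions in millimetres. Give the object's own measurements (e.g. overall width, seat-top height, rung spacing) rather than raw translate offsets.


A chair. The seat is a 487×412×26 mm slab with its top at z = 473 mm, on four 32×32 mm corner legs (flush with the seat edges, standing on z = 0). A flat backrest 21 mm thick, 359 mm tall, spans the full seat width and rises from the seat top along its +y edge, rear face flush with the rear of the seat. Two armrests of 34×34 mm section run along each side from the seat's front edge to the front of the backrest, top faces 243 mm above the seat top and outer faces flush with the seat's x-edges; a 34×34 mm post under the front of each armrest stands on the seat at the front corner.


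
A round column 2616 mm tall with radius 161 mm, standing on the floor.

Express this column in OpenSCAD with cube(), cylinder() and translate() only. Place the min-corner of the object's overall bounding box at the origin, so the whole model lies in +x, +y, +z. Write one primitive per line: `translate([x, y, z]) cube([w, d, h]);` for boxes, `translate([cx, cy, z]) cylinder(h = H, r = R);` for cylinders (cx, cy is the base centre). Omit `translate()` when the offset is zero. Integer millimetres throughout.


translate([161, 161, 0]) cylinder(h = 2616, r = 161);


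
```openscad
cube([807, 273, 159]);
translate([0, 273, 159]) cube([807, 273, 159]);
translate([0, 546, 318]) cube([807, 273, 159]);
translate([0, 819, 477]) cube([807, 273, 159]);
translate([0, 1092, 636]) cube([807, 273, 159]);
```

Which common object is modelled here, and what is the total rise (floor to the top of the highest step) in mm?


A staircase. The total rise is 795 mm.

5 identical blocks, each offset up and back from the previous — a staircase. Each step is 159 mm tall and there are 5 of them, so the total rise is 5 × 159 = 795 mm.


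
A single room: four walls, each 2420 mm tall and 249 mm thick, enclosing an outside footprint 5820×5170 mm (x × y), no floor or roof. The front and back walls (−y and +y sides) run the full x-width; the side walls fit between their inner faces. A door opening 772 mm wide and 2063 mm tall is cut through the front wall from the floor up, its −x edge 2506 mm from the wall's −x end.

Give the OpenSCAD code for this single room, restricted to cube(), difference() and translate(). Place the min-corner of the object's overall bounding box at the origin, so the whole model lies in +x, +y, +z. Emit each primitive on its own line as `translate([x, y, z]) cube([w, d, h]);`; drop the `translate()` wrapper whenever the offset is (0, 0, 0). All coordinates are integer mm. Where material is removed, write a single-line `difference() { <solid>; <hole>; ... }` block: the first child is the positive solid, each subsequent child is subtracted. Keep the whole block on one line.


difference() { cube([5820, 249, 2420]); translate([2506, 0, 0]) cube([772, 249, 2063]); }
translate([0, 4921, 0]) cube([5820, 249, 2420]);
translate([0, 249, 0]) cube([249, 4672, 2420]);
translate([5571, 249, 0]) cube([249, 4672, 2420]);


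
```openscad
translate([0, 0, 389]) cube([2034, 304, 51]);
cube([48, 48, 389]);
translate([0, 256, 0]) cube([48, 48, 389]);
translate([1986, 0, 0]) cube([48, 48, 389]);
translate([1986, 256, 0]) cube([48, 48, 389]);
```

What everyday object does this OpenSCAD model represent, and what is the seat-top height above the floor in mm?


A bench. The seat-top height is 440 mm.

A long slab on four corner posts — a bench. The slab sits at z = 389 with thickness 51, so the top is 389 + 51 = 440 mm.


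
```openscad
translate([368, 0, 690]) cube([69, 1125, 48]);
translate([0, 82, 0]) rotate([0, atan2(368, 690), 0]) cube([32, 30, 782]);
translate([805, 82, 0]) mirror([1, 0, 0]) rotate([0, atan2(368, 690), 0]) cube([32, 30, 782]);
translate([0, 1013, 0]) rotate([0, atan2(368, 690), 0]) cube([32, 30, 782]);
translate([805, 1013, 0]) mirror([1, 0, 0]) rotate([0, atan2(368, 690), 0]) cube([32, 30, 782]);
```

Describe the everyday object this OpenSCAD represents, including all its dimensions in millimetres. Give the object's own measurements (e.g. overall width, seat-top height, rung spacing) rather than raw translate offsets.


A sawhorse. A 69×1125×48 mm beam (x, y, z) sits on two A-frame leg pairs. Each pair is two raked legs of 32×30 mm section (30 mm along y) splaying symmetrically in x. Each leg rises 690 mm vertically over 368 mm of horizontal reach and is 782 mm long along its own axis. Every leg's outer bottom edge rests on the floor and its outer top edge meets a bottom edge of the beam — the left legs (tilting toward +x) meet the beam's −x bottom edge, the right legs (their mirror images, tilting toward −x) meet its +x bottom edge — so the leg tops tuck under the beam, the beam's underside is 690 mm above the floor, and the feet are 805 mm apart outside-to-outside with the beam centred between them. The two leg pairs are set in 82 mm from either end of the beam.


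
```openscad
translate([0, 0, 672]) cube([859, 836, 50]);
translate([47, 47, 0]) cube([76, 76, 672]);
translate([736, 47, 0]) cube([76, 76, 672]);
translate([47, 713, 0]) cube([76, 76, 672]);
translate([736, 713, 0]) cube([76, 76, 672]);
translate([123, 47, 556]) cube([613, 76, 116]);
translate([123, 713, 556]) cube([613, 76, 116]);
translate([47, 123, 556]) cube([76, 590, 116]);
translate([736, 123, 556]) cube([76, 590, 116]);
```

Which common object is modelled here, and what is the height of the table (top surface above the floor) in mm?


A table. The table height is 722 mm.

A 859×836×50 slab sits at z = 672 on four 76 mm square posts — a table. The top surface is at 672 + 50 = 722 mm.


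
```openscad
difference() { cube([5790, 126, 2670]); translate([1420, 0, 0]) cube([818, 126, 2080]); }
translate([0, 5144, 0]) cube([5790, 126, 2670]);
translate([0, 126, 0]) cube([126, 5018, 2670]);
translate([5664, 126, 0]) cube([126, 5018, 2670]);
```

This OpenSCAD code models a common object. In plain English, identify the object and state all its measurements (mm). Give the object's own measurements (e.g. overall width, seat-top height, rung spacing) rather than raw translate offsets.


A single room: four walls, each 2670 mm tall and 126 mm thick, enclosing an outside footprint 5790×5270 mm (x × y), no floor or roof. The front and back walls (−y and +y sides) run the full x-width; the side walls fit between their inner faces. A door opening 818 mm wide and 2080 mm tall is cut through the front wall from the floor up, its −x edge 1420 mm from the wall's −x end.


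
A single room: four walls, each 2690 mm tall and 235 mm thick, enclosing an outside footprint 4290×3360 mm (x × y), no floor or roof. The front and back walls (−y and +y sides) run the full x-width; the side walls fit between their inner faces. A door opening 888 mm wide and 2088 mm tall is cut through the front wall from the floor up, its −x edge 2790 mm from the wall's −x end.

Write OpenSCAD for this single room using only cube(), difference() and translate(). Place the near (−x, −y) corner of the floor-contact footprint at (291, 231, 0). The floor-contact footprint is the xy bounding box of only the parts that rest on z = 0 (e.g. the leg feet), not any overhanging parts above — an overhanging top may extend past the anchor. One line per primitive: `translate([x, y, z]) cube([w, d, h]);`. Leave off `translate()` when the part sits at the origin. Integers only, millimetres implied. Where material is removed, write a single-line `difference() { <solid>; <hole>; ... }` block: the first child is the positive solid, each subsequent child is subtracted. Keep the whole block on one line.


difference() { translate([291, 231, 0]) cube([4290, 235, 2690]); translate([3081, 231, 0]) cube([888, 235, 2088]); }
translate([291, 3356, 0]) cube([4290, 235, 2690]);
translate([291, 466, 0]) cube([235, 2890, 2690]);
translate([4346, 466, 0]) cube([235, 2890, 2690]);


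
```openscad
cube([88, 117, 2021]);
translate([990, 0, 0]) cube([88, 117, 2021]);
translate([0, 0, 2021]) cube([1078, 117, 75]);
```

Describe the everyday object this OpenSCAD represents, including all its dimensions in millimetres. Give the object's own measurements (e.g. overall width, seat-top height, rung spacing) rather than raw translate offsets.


A door frame. The clear opening is 902 mm wide and 2021 mm high. Two 88 mm wide jambs, 117 mm deep, stand either side of the opening from the floor to the top of the opening. A 75 mm thick head sits across the top of both jambs, spanning the full outside width of the frame.


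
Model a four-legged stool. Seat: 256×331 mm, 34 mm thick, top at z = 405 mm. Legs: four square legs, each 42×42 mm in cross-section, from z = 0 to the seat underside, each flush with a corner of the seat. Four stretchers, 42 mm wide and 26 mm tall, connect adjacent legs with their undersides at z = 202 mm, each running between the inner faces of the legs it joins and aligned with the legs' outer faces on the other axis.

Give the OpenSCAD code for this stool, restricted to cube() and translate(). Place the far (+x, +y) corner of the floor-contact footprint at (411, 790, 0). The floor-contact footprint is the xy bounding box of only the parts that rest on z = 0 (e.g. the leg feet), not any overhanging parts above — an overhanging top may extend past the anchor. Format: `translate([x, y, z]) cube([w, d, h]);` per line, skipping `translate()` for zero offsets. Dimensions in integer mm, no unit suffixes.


translate([155, 459, 371]) cube([256, 331, 34]);
translate([155, 459, 0]) cube([42, 42, 371]);
translate([369, 459, 0]) cube([42, 42, 371]);
translate([155, 748, 0]) cube([42, 42, 371]);
translate([369, 748, 0]) cube([42, 42, 371]);
translate([197, 459, 202]) cube([172, 42, 26]);
translate([197, 748, 202]) cube([172, 42, 26]);
translate([155, 501, 202]) cube([42, 247, 26]);
translate([369, 501, 202]) cube([42, 247, 26]);


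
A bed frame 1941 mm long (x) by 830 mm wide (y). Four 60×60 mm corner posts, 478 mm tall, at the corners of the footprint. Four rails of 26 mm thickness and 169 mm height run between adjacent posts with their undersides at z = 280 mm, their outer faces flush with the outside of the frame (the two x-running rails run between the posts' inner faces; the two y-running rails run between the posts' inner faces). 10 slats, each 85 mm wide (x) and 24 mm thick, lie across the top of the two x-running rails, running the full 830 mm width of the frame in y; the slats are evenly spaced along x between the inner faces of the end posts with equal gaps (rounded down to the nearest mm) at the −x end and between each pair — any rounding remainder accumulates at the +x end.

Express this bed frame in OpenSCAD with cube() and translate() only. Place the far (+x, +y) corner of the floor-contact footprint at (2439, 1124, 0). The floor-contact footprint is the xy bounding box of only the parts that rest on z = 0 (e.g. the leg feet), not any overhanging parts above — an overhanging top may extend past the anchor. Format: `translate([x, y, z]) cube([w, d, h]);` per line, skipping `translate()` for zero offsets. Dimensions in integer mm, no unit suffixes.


translate([498, 294, 0]) cube([60, 60, 478]);
translate([498, 1064, 0]) cube([60, 60, 478]);
translate([2379, 294, 0]) cube([60, 60, 478]);
translate([2379, 1064, 0]) cube([60, 60, 478]);
translate([558, 294, 280]) cube([1821, 26, 169]);
translate([558, 1098, 280]) cube([1821, 26, 169]);
translate([498, 354, 280]) cube([26, 710, 169]);
translate([2413, 354, 280]) cube([26, 710, 169]);
translate([646, 294, 449]) cube([85, 830, 24]);
translate([819, 294, 449]) cube([85, 830, 24]);
translate([992, 294, 449]) cube([85, 830, 24]);
translate([1165, 294, 449]) cube([85, 830, 24]);
translate([1338, 294, 449]) cube([85, 830, 24]);
translate([1511, 294, 449]) cube([85, 830, 24]);
translate([1684, 294, 449]) cube([85, 830, 24]);
translate([1857, 294, 449]) cube([85, 830, 24]);
translate([2030, 294, 449]) cube([85, 830, 24]);
translate([2203, 294, 449]) cube([85, 830, 24]);


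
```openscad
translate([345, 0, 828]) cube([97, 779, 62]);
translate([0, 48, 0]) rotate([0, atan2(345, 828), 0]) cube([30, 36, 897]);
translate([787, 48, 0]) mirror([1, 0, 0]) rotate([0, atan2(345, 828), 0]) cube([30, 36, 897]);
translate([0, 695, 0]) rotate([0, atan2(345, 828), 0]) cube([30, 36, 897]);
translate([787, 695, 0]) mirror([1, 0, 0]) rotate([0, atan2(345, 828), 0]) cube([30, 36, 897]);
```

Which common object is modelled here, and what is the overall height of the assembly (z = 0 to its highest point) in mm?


A sawhorse. The overall height is 890 mm.

A beam across two mirrored pairs of raked legs — a sawhorse. The beam's underside is at z = 828 (matching the legs' vertical rise in atan2(345, 828)) and the beam is 62 mm tall, so its top is at 828 + 62 = 890 mm. The raked legs top out at the beam's underside, so that is the highest point.


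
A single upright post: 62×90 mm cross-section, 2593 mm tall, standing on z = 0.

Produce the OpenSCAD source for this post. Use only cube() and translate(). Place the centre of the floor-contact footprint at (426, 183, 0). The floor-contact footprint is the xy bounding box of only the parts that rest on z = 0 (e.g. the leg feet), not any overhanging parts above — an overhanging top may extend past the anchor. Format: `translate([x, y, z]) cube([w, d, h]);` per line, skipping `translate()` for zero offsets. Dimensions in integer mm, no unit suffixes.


translate([395, 138, 0]) cube([62, 90, 2593]);


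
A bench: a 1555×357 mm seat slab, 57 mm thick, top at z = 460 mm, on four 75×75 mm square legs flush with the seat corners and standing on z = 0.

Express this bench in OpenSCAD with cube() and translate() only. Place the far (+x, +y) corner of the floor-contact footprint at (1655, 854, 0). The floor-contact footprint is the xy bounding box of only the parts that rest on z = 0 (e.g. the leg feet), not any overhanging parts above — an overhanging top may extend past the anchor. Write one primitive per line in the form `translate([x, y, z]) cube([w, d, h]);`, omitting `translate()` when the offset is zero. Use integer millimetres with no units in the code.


translate([100, 497, 403]) cube([1555, 357, 57]);
translate([100, 497, 0]) cube([75, 75, 403]);
translate([100, 779, 0]) cube([75, 75, 403]);
translate([1580, 497, 0]) cube([75, 75, 403]);
translate([1580, 779, 0]) cube([75, 75, 403]);


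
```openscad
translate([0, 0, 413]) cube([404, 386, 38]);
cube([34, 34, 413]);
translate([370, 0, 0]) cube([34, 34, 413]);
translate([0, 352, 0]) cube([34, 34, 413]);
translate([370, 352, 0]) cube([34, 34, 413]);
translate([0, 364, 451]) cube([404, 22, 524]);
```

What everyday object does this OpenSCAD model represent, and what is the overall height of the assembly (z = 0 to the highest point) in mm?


A chair. The overall height is 975 mm.

A slab on four corner posts with a tall panel at the back — a chair. The seat slab sits at z = 413 with thickness 38, and the 524 mm backrest starts at the seat top, so the overall height is 413 + 38 + 524 = 975 mm.


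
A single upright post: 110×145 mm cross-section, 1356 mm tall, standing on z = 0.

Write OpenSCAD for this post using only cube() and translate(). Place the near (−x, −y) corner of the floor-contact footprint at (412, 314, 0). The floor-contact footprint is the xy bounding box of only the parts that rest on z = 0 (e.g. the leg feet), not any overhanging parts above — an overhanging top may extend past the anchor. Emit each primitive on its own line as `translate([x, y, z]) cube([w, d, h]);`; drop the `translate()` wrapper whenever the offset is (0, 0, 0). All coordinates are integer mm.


translate([412, 314, 0]) cube([110, 145, 1356]);


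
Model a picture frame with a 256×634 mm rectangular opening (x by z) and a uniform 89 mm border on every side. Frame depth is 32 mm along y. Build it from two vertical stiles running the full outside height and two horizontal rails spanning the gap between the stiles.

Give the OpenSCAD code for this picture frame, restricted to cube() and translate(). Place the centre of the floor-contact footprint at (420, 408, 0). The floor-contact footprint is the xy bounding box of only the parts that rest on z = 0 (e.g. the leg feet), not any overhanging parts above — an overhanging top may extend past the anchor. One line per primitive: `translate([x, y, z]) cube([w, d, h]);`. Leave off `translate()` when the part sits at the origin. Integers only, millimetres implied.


translate([203, 392, 0]) cube([89, 32, 812]);
translate([548, 392, 0]) cube([89, 32, 812]);
translate([292, 392, 0]) cube([256, 32, 89]);
translate([292, 392, 723]) cube([256, 32, 89]);


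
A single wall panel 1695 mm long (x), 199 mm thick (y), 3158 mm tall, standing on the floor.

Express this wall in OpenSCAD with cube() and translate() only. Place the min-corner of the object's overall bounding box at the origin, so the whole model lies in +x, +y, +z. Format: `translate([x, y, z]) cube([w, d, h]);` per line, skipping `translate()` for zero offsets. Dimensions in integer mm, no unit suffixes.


cube([1695, 199, 3158]);


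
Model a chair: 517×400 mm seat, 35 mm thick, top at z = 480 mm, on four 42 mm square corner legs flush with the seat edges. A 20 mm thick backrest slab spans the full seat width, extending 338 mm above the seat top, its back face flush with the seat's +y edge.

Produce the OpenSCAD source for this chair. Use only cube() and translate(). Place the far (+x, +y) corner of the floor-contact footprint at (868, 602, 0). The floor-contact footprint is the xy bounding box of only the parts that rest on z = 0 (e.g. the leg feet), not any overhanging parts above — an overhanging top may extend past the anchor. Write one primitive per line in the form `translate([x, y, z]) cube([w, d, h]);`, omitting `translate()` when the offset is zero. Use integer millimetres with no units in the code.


translate([351, 202, 445]) cube([517, 400, 35]);
translate([351, 202, 0]) cube([42, 42, 445]);
translate([826, 202, 0]) cube([42, 42, 445]);
translate([351, 560, 0]) cube([42, 42, 445]);
translate([826, 560, 0]) cube([42, 42, 445]);
translate([351, 582, 480]) cube([517, 20, 338]);


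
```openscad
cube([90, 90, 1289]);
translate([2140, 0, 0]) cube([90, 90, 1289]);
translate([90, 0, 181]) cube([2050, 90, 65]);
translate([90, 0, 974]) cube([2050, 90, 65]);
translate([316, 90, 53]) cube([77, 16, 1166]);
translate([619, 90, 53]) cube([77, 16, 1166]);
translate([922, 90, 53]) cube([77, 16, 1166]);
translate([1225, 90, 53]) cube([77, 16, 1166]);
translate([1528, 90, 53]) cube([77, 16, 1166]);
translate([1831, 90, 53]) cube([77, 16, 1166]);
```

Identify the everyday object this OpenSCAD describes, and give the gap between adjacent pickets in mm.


A fence section. The picket gap is 226 mm.

Two posts, two rails, 6 pickets — a fence section. Span 2050 mm holds 6 pickets of 77 mm with 7 equal gaps: ⌊(2050 − 6·77) / 7⌋ = 226 mm.


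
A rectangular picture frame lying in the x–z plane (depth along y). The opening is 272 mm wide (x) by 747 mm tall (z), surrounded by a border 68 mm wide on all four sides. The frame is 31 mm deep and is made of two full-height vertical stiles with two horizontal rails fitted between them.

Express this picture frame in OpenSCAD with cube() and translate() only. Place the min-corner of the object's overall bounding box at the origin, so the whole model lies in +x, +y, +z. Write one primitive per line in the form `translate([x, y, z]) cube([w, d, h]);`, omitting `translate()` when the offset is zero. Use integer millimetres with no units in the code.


cube([68, 31, 883]);
translate([340, 0, 0]) cube([68, 31, 883]);
translate([68, 0, 0]) cube([272, 31, 68]);
translate([68, 0, 815]) cube([272, 31, 68]);


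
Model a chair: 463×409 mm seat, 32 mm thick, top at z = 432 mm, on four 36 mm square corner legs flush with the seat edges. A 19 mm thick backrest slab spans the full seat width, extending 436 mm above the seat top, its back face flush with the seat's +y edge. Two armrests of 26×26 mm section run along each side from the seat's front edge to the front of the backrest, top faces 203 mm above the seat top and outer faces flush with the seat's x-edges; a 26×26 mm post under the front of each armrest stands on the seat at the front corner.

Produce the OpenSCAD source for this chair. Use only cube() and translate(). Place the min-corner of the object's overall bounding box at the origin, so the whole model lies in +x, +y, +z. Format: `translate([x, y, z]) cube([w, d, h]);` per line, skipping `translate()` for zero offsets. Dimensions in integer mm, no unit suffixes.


// leg_h = 432 - 32 = 400
// arm post h = 203 - 26 = 177
translate([0, 0, 400]) cube([463, 409, 32]);
cube([36, 36, 400]);
translate([427, 0, 0]) cube([36, 36, 400]);
translate([0, 373, 0]) cube([36, 36, 400]);
translate([427, 373, 0]) cube([36, 36, 400]);
translate([0, 390, 432]) cube([463, 19, 436]);
translate([0, 0, 609]) cube([26, 390, 26]);
translate([437, 0, 609]) cube([26, 390, 26]);
translate([0, 0, 432]) cube([26, 26, 177]);
translate([437, 0, 432]) cube([26, 26, 177]);


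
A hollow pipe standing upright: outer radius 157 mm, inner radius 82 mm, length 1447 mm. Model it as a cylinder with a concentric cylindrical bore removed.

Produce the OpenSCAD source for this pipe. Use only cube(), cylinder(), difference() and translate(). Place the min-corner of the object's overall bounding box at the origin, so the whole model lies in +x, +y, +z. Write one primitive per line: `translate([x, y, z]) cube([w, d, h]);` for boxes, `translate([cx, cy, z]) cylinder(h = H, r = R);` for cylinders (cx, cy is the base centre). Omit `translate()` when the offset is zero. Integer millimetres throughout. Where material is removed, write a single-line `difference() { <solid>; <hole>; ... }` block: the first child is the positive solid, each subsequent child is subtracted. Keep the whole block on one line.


difference() { translate([157, 157, 0]) cylinder(h = 1447, r = 157); translate([157, 157, 0]) cylinder(h = 1447, r = 82); }
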